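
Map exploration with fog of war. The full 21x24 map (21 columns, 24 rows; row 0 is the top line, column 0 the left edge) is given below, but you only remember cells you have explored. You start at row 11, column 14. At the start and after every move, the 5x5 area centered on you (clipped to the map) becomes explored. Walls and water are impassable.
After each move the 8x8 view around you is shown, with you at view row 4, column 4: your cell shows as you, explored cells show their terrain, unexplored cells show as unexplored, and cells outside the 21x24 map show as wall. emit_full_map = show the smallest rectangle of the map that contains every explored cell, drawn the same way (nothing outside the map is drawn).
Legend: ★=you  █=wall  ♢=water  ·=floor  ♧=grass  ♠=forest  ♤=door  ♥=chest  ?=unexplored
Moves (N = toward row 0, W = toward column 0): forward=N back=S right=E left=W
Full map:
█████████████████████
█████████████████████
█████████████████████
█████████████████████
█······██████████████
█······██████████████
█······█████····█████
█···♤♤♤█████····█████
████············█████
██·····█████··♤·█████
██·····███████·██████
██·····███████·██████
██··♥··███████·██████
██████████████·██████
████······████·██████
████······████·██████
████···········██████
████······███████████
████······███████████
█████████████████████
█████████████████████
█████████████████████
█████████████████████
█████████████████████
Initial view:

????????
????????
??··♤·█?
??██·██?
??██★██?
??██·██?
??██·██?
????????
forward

????????
????????
??····█?
??··♤·█?
??██★██?
??██·██?
??██·██?
??██·██?

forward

????????
????????
??····█?
??····█?
??··★·█?
??██·██?
??██·██?
??██·██?

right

????????
????????
?····██?
?····██?
?··♤★██?
?██·███?
?██·███?
?██·██??

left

????????
????????
??····██
??····██
??··★·██
??██·███
??██·███
??██·██?

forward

????????
????????
??····█?
??····██
??··★·██
??··♤·██
??██·███
??██·███

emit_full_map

····█?
····██
··★·██
··♤·██
██·███
██·███
██·██?
██·██?

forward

????????
????????
??█████?
??····█?
??··★·██
??····██
??··♤·██
??██·███

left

????????
????????
??██████
??█····█
??█·★··█
??·····█
??█··♤·█
???██·██

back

????????
??██████
??█····█
??█····█
??··★··█
??█··♤·█
??███·██
???██·██

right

????????
?██████?
?█····█?
?█····██
?···★·██
?█··♤·██
?███·███
??██·███

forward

????????
????????
?██████?
?█····█?
?█··★·██
?·····██
?█··♤·██
?███·███

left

????????
????????
??██████
??█····█
??█·★··█
??·····█
??█··♤·█
??███·██

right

????????
????????
?██████?
?█····█?
?█··★·██
?·····██
?█··♤·██
?███·███

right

????????
????????
███████?
█····██?
█···★██?
·····██?
█··♤·██?
███·███?

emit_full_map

███████
█····██
█···★██
·····██
█··♤·██
███·███
?██·███
?██·██?
?██·██?

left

????????
????????
?███████
?█····██
?█··★·██
?·····██
?█··♤·██
?███·███

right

????????
????????
███████?
█····██?
█···★██?
·····██?
█··♤·██?
███·███?

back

????????
███████?
█····██?
█····██?
····★██?
█··♤·██?
███·███?
?██·███?

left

????????
?███████
?█····██
?█····██
?···★·██
?█··♤·██
?███·███
??██·███

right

????????
███████?
█····██?
█····██?
····★██?
█··♤·██?
███·███?
?██·███?

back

███████?
█····██?
█····██?
·····██?
█··♤★██?
███·███?
?██·███?
?██·██??


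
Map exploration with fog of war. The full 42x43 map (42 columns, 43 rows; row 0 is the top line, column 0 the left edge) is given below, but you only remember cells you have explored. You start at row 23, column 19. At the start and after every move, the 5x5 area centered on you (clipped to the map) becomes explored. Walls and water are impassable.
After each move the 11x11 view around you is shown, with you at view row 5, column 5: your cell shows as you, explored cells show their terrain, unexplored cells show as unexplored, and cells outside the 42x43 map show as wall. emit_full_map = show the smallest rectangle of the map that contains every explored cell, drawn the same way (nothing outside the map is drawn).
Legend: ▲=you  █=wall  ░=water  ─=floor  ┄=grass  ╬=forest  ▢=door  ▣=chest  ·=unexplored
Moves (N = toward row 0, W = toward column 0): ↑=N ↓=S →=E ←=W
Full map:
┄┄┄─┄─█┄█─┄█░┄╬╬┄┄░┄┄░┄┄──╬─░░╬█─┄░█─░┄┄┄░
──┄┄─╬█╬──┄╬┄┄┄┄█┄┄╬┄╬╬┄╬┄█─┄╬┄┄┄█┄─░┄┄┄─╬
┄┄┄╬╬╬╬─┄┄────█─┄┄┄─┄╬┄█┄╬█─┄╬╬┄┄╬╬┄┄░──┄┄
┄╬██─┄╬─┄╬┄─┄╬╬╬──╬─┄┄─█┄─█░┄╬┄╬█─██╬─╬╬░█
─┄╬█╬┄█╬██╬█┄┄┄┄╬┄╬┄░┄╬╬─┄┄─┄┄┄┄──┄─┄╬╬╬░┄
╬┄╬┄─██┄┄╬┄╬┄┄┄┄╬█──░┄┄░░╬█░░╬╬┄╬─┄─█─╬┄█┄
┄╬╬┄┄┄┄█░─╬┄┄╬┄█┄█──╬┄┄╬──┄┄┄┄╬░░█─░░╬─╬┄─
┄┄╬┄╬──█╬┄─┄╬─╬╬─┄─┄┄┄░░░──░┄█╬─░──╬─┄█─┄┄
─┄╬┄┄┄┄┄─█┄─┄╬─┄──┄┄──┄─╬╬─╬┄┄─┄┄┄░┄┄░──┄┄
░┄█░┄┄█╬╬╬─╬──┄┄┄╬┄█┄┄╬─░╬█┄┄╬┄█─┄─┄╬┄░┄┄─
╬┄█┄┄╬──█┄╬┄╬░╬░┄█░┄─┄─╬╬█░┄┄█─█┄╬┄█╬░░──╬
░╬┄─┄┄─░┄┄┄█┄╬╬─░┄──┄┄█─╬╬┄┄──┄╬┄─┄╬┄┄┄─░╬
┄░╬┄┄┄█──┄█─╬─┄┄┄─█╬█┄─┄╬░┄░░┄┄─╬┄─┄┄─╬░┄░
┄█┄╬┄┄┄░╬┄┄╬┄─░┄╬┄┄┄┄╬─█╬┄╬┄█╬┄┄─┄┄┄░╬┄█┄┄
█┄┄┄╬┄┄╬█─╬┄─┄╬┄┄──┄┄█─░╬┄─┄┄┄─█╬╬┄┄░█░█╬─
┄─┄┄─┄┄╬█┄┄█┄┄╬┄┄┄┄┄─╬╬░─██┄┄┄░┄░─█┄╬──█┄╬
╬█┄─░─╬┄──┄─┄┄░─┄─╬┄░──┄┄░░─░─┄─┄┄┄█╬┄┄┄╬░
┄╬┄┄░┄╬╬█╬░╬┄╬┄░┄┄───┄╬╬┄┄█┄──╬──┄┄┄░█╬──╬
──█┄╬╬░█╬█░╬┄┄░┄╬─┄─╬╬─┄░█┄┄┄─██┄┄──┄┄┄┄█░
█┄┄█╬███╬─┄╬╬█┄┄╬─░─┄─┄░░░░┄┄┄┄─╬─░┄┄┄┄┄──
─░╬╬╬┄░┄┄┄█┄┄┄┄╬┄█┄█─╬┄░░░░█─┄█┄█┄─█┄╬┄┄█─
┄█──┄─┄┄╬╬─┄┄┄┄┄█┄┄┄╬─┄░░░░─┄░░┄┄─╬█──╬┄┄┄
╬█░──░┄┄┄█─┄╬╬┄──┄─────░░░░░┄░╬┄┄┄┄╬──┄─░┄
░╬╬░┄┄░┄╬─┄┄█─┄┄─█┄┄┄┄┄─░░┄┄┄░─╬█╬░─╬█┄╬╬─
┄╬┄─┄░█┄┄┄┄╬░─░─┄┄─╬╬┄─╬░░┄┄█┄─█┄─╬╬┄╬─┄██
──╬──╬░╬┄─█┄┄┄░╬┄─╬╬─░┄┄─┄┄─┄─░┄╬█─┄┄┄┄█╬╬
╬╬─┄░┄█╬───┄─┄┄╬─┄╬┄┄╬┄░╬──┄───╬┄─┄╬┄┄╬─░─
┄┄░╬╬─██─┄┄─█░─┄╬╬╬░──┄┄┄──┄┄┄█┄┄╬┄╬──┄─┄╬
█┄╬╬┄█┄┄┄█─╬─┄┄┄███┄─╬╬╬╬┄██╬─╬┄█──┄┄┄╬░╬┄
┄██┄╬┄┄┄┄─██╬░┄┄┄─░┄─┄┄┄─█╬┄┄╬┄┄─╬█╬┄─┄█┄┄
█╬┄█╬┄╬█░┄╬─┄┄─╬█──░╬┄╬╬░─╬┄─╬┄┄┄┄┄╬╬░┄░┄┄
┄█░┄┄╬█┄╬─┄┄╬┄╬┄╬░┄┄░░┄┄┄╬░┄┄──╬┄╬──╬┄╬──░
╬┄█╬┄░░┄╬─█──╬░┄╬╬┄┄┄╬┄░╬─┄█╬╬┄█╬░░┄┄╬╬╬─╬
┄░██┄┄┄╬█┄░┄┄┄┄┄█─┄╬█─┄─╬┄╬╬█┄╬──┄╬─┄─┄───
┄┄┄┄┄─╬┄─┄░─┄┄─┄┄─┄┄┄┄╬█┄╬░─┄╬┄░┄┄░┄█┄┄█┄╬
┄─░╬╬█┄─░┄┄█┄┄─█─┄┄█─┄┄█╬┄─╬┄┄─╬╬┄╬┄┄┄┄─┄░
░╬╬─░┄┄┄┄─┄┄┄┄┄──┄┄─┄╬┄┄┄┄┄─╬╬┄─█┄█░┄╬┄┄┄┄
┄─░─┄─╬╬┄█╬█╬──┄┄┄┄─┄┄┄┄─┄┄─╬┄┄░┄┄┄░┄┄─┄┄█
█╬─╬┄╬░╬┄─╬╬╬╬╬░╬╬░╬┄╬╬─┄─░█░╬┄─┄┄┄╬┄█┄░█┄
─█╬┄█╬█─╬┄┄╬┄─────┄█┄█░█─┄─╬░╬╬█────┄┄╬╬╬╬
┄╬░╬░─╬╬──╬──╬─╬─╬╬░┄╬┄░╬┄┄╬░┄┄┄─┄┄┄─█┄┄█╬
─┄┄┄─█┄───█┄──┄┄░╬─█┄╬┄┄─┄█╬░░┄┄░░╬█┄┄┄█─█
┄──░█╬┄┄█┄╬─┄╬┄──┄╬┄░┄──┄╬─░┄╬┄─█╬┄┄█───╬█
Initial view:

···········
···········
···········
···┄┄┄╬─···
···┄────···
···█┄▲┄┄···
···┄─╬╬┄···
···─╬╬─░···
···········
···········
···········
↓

···········
···········
···┄┄┄╬─···
···┄────···
···█┄┄┄┄···
···┄─▲╬┄···
···─╬╬─░···
···┄╬┄┄╬···
···········
···········
···········

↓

···········
···┄┄┄╬─···
···┄────···
···█┄┄┄┄···
···┄─╬╬┄···
···─╬▲─░···
···┄╬┄┄╬···
···╬╬░──···
···········
···········
···········

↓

···┄┄┄╬─···
···┄────···
···█┄┄┄┄···
···┄─╬╬┄···
···─╬╬─░···
···┄╬▲┄╬···
···╬╬░──···
···██┄─╬···
···········
···········
···········

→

··┄┄┄╬─····
··┄────····
··█┄┄┄┄····
··┄─╬╬┄─···
··─╬╬─░┄···
··┄╬┄▲╬┄···
··╬╬░──┄···
··██┄─╬╬···
···········
···········
···········

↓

··┄────····
··█┄┄┄┄····
··┄─╬╬┄─···
··─╬╬─░┄···
··┄╬┄┄╬┄···
··╬╬░▲─┄···
··██┄─╬╬···
···░┄─┄┄···
···········
···········
···········

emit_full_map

┄┄┄╬─·
┄────·
█┄┄┄┄·
┄─╬╬┄─
─╬╬─░┄
┄╬┄┄╬┄
╬╬░▲─┄
██┄─╬╬
·░┄─┄┄

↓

··█┄┄┄┄····
··┄─╬╬┄─···
··─╬╬─░┄···
··┄╬┄┄╬┄···
··╬╬░──┄···
··██┄▲╬╬···
···░┄─┄┄···
···─░╬┄╬···
···········
···········
···········

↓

··┄─╬╬┄─···
··─╬╬─░┄···
··┄╬┄┄╬┄···
··╬╬░──┄···
··██┄─╬╬···
···░┄▲┄┄···
···─░╬┄╬···
···┄┄░░┄···
···········
···········
···········

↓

··─╬╬─░┄···
··┄╬┄┄╬┄···
··╬╬░──┄···
··██┄─╬╬···
···░┄─┄┄···
···─░▲┄╬···
···┄┄░░┄···
···┄┄┄╬┄···
···········
···········
···········

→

·─╬╬─░┄····
·┄╬┄┄╬┄····
·╬╬░──┄····
·██┄─╬╬╬···
··░┄─┄┄┄···
··─░╬▲╬╬···
··┄┄░░┄┄···
··┄┄┄╬┄░···
···········
···········
···········

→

─╬╬─░┄·····
┄╬┄┄╬┄·····
╬╬░──┄·····
██┄─╬╬╬╬···
·░┄─┄┄┄─···
·─░╬┄▲╬░···
·┄┄░░┄┄┄···
·┄┄┄╬┄░╬···
···········
···········
···········

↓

┄╬┄┄╬┄·····
╬╬░──┄·····
██┄─╬╬╬╬···
·░┄─┄┄┄─···
·─░╬┄╬╬░···
·┄┄░░▲┄┄···
·┄┄┄╬┄░╬···
···█─┄─╬···
···········
···········
···········

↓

╬╬░──┄·····
██┄─╬╬╬╬···
·░┄─┄┄┄─···
·─░╬┄╬╬░···
·┄┄░░┄┄┄···
·┄┄┄╬▲░╬···
···█─┄─╬···
···┄┄╬█┄···
···········
···········
···········

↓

██┄─╬╬╬╬···
·░┄─┄┄┄─···
·─░╬┄╬╬░···
·┄┄░░┄┄┄···
·┄┄┄╬┄░╬···
···█─▲─╬···
···┄┄╬█┄···
···─┄┄█╬···
···········
···········
···········

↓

·░┄─┄┄┄─···
·─░╬┄╬╬░···
·┄┄░░┄┄┄···
·┄┄┄╬┄░╬···
···█─┄─╬···
···┄┄▲█┄···
···─┄┄█╬···
···┄╬┄┄┄···
···········
···········
···········

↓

·─░╬┄╬╬░···
·┄┄░░┄┄┄···
·┄┄┄╬┄░╬···
···█─┄─╬···
···┄┄╬█┄···
···─┄▲█╬···
···┄╬┄┄┄···
···┄┄┄┄─···
···········
···········
···········

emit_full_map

┄┄┄╬─···
┄────···
█┄┄┄┄···
┄─╬╬┄─··
─╬╬─░┄··
┄╬┄┄╬┄··
╬╬░──┄··
██┄─╬╬╬╬
·░┄─┄┄┄─
·─░╬┄╬╬░
·┄┄░░┄┄┄
·┄┄┄╬┄░╬
···█─┄─╬
···┄┄╬█┄
···─┄▲█╬
···┄╬┄┄┄
···┄┄┄┄─

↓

·┄┄░░┄┄┄···
·┄┄┄╬┄░╬···
···█─┄─╬···
···┄┄╬█┄···
···─┄┄█╬···
···┄╬▲┄┄···
···┄┄┄┄─···
···┄╬╬─┄···
···········
···········
···········

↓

·┄┄┄╬┄░╬···
···█─┄─╬···
···┄┄╬█┄···
···─┄┄█╬···
···┄╬┄┄┄···
···┄┄▲┄─···
···┄╬╬─┄···
···┄█░█─···
···········
···········
···········

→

┄┄┄╬┄░╬····
··█─┄─╬····
··┄┄╬█┄····
··─┄┄█╬┄···
··┄╬┄┄┄┄···
··┄┄┄▲─┄···
··┄╬╬─┄─···
··┄█░█─┄···
···········
···········
···········

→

┄┄╬┄░╬·····
·█─┄─╬·····
·┄┄╬█┄·····
·─┄┄█╬┄─···
·┄╬┄┄┄┄┄···
·┄┄┄┄▲┄┄···
·┄╬╬─┄─░···
·┄█░█─┄─···
···········
···········
···········

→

┄╬┄░╬······
█─┄─╬······
┄┄╬█┄······
─┄┄█╬┄─╬···
┄╬┄┄┄┄┄─···
┄┄┄┄─▲┄─···
┄╬╬─┄─░█···
┄█░█─┄─╬···
···········
···········
···········

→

╬┄░╬·······
─┄─╬·······
┄╬█┄·······
┄┄█╬┄─╬┄···
╬┄┄┄┄┄─╬···
┄┄┄─┄▲─╬···
╬╬─┄─░█░···
█░█─┄─╬░···
···········
···········
···········

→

┄░╬········
┄─╬········
╬█┄········
┄█╬┄─╬┄┄···
┄┄┄┄┄─╬╬···
┄┄─┄┄▲╬┄···
╬─┄─░█░╬···
░█─┄─╬░╬···
···········
···········
···········

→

░╬·········
─╬·········
█┄·········
█╬┄─╬┄┄─···
┄┄┄┄─╬╬┄···
┄─┄┄─▲┄┄···
─┄─░█░╬┄···
█─┄─╬░╬╬···
···········
···········
···········

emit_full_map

┄┄┄╬─·········
┄────·········
█┄┄┄┄·········
┄─╬╬┄─········
─╬╬─░┄········
┄╬┄┄╬┄········
╬╬░──┄········
██┄─╬╬╬╬······
·░┄─┄┄┄─······
·─░╬┄╬╬░······
·┄┄░░┄┄┄······
·┄┄┄╬┄░╬······
···█─┄─╬······
···┄┄╬█┄······
···─┄┄█╬┄─╬┄┄─
···┄╬┄┄┄┄┄─╬╬┄
···┄┄┄┄─┄┄─▲┄┄
···┄╬╬─┄─░█░╬┄
···┄█░█─┄─╬░╬╬


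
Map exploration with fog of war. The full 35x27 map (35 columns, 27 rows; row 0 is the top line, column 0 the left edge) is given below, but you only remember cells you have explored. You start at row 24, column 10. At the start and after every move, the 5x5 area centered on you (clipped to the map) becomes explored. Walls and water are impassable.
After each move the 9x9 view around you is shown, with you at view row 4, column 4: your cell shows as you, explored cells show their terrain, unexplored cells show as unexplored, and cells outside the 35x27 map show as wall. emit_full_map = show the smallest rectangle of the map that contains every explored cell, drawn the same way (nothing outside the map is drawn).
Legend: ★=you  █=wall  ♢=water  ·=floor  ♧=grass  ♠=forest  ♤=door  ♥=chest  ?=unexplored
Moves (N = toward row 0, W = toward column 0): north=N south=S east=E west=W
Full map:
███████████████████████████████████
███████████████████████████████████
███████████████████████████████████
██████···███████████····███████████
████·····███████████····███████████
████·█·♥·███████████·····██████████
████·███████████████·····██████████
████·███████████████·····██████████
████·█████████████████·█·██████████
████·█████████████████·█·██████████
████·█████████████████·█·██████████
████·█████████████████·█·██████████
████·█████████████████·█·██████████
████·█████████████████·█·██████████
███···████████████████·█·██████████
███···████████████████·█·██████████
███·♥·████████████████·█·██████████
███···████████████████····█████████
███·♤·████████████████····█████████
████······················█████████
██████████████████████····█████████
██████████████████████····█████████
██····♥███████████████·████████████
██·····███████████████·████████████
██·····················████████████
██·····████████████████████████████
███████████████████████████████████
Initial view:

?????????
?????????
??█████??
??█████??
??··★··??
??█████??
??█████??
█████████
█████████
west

?????????
?????????
??██████?
??██████?
??··★···?
??██████?
??██████?
█████████
█████████

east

?????????
?????????
?██████??
?██████??
?···★··??
?██████??
?██████??
█████████
█████████

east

?????????
?????????
███████??
███████??
····★··??
███████??
███████??
█████████
█████████

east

?????????
?????????
███████??
███████??
····★··??
███████??
███████??
█████████
█████████


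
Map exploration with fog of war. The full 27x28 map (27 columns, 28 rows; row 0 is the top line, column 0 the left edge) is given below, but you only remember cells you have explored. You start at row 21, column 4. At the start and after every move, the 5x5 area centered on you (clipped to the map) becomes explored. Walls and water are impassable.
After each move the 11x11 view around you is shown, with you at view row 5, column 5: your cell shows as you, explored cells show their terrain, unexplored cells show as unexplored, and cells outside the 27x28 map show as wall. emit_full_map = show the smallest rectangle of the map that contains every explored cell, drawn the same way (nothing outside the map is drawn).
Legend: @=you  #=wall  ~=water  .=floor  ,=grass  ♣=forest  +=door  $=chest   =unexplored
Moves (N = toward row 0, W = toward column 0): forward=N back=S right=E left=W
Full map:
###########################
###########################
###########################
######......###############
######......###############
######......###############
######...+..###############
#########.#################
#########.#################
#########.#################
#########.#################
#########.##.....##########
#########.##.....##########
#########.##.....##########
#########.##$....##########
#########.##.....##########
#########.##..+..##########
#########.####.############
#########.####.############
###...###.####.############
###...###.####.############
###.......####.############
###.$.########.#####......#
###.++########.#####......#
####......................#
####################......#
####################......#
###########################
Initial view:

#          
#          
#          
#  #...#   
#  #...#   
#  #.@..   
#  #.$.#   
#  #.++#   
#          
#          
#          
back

#          
#          
#  #...#   
#  #...#   
#  #....   
#  #.@.#   
#  #.++#   
#  ##...   
#          
#          
#          

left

##         
##         
##  #...#  
## ##...#  
## ##....  
## ##@$.#  
## ##.++#  
## ###...  
##         
##         
##         

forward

##         
##         
##         
## ##...#  
## ##...#  
## ##@...  
## ##.$.#  
## ##.++#  
## ###...  
##         
##         

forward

##         
##         
##         
## #####   
## ##...#  
## ##@..#  
## ##....  
## ##.$.#  
## ##.++#  
## ###...  
##         

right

#          
#          
#          
# ######   
# ##...#   
# ##.@.#   
# ##....   
# ##.$.#   
# ##.++#   
# ###...   
#          

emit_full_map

######
##...#
##.@.#
##....
##.$.#
##.++#
###...

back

#          
#          
# ######   
# ##...#   
# ##...#   
# ##.@..   
# ##.$.#   
# ##.++#   
# ###...   
#          
#          

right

           
           
 ######    
 ##...##   
 ##...##   
 ##..@..   
 ##.$.##   
 ##.++##   
 ###...    
           
           

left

#          
#          
# ######   
# ##...##  
# ##...##  
# ##.@...  
# ##.$.##  
# ##.++##  
# ###...   
#          
#          

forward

#          
#          
#          
# ######   
# ##...##  
# ##.@.##  
# ##.....  
# ##.$.##  
# ##.++##  
# ###...   
#          

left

##         
##         
##         
## ######  
## ##...## 
## ##@..## 
## ##..... 
## ##.$.## 
## ##.++## 
## ###...  
##         

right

#          
#          
#          
# ######   
# ##...##  
# ##.@.##  
# ##.....  
# ##.$.##  
# ##.++##  
# ###...   
#          

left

##         
##         
##         
## ######  
## ##...## 
## ##@..## 
## ##..... 
## ##.$.## 
## ##.++## 
## ###...  
##         

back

##         
##         
## ######  
## ##...## 
## ##...## 
## ##@.... 
## ##.$.## 
## ##.++## 
## ###...  
##         
##         

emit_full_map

###### 
##...##
##...##
##@....
##.$.##
##.++##
###... 


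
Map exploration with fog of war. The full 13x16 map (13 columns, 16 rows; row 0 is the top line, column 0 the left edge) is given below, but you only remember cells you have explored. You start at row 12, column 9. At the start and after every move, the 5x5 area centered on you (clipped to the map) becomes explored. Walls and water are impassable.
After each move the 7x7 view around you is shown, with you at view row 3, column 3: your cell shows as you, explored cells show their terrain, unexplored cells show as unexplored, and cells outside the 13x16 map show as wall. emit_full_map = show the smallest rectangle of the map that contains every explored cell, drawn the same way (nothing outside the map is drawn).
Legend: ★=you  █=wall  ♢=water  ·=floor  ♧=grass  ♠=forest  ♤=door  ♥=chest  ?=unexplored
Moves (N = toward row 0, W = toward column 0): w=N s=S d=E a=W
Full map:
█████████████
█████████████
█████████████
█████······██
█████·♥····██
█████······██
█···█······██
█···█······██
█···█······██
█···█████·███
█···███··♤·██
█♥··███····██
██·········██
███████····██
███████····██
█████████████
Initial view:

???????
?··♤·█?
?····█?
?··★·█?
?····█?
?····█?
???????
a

???????
?█··♤·█
?█····█
?··★··█
?█····█
?█····█
???????

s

?█··♤·█
?█····█
?·····█
?█·★··█
?█····█
?█████?
███████

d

█··♤·█?
█····█?
·····█?
█··★·█?
█····█?
██████?
███████

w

???????
█··♤·█?
█····█?
···★·█?
█····█?
█····█?
██████?

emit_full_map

█··♤·█
█····█
···★·█
█····█
█····█
██████

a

???????
?█··♤·█
?█····█
?··★··█
?█····█
?█····█
?██████

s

?█··♤·█
?█····█
?·····█
?█·★··█
?█····█
?██████
███████

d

█··♤·█?
█····█?
·····█?
█··★·█?
█····█?
██████?
███████

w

???????
█··♤·█?
█····█?
···★·█?
█····█?
█····█?
██████?


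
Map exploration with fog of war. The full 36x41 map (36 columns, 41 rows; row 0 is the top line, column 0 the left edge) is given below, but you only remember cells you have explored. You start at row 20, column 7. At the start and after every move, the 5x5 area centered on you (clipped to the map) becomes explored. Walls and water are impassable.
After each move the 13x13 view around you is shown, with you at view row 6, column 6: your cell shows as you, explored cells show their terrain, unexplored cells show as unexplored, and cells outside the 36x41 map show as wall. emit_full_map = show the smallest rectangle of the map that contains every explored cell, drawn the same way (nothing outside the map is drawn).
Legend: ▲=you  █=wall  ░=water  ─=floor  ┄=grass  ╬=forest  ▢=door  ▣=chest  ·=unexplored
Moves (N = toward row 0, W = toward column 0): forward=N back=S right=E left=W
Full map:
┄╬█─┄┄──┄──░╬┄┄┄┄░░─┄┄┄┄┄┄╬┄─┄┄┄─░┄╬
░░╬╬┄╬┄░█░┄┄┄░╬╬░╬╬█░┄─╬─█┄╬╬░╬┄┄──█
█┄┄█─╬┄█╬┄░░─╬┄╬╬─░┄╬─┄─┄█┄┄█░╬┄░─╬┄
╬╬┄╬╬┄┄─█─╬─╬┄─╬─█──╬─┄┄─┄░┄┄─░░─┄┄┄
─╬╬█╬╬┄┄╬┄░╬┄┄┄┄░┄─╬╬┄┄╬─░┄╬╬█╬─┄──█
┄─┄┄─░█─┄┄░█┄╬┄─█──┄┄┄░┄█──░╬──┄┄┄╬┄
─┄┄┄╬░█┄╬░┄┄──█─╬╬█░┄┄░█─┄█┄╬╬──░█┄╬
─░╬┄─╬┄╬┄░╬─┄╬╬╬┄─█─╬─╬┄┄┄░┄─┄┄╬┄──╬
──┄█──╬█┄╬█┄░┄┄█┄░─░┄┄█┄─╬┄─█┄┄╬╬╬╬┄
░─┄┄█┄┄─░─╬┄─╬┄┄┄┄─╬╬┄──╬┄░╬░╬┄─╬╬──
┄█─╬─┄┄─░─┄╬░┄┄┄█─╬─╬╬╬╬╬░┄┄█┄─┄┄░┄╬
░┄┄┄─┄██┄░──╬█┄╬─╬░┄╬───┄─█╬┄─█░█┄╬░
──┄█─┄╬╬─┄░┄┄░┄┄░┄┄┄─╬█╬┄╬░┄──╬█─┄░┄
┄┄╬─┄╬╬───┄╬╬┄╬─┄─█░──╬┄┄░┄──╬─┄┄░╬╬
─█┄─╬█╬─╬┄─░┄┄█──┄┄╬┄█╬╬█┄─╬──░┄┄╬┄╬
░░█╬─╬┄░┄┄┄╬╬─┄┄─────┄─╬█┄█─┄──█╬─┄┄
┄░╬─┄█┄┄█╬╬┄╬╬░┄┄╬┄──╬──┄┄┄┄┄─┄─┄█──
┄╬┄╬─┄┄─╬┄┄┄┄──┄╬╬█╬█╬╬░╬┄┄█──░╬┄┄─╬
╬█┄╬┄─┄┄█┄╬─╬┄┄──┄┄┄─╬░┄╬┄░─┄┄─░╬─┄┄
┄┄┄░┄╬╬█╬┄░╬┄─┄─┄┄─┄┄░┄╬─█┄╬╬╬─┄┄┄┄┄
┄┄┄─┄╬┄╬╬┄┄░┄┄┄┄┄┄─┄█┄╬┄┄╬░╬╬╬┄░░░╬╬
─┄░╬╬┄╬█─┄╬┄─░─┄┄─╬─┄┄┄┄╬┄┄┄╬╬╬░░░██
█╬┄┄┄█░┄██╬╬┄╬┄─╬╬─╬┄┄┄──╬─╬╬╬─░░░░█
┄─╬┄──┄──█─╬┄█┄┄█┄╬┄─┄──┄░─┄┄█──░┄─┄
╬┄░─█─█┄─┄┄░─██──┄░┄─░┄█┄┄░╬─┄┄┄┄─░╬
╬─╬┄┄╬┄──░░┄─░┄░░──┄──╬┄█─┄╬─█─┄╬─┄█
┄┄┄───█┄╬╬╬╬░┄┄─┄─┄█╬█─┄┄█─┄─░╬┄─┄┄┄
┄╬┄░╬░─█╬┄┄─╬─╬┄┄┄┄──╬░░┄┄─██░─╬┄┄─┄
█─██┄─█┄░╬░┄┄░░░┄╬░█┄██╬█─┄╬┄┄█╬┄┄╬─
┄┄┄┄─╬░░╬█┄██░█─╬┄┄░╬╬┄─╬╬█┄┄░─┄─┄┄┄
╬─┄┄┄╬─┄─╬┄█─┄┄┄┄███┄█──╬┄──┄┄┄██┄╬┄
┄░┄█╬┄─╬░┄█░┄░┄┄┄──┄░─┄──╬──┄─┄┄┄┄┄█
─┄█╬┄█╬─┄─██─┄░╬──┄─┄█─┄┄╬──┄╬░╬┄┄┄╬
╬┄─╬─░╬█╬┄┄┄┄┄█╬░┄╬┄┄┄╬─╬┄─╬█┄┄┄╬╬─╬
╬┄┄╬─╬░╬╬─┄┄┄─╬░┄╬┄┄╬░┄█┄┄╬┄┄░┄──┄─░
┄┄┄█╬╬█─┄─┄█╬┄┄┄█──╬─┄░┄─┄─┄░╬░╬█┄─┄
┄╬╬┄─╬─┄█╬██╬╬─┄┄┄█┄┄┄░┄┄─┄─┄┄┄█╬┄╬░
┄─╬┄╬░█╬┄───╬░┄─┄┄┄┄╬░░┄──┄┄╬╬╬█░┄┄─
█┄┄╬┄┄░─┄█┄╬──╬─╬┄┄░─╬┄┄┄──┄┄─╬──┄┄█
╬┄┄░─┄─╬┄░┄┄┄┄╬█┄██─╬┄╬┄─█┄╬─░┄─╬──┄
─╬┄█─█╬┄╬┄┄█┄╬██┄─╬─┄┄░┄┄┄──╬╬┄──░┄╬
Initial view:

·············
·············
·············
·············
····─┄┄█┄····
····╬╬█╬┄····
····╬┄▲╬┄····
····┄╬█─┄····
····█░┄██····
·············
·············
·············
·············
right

·············
·············
·············
·············
···─┄┄█┄╬····
···╬╬█╬┄░····
···╬┄╬▲┄┄····
···┄╬█─┄╬····
···█░┄██╬····
·············
·············
·············
·············

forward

·············
·············
·············
·············
····┄─╬┄┄····
···─┄┄█┄╬····
···╬╬█▲┄░····
···╬┄╬╬┄┄····
···┄╬█─┄╬····
···█░┄██╬····
·············
·············
·············

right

·············
·············
·············
·············
···┄─╬┄┄┄····
··─┄┄█┄╬─····
··╬╬█╬▲░╬····
··╬┄╬╬┄┄░····
··┄╬█─┄╬┄····
··█░┄██╬·····
·············
·············
·············

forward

·············
·············
·············
·············
····┄█╬╬┄····
···┄─╬┄┄┄····
··─┄┄█▲╬─····
··╬╬█╬┄░╬····
··╬┄╬╬┄┄░····
··┄╬█─┄╬┄····
··█░┄██╬·····
·············
·············

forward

·············
·············
·············
·············
····░┄┄┄╬····
····┄█╬╬┄····
···┄─╬▲┄┄····
··─┄┄█┄╬─····
··╬╬█╬┄░╬····
··╬┄╬╬┄┄░····
··┄╬█─┄╬┄····
··█░┄██╬·····
·············

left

·············
·············
·············
·············
····┄░┄┄┄╬···
····┄┄█╬╬┄···
····┄─▲┄┄┄···
···─┄┄█┄╬─···
···╬╬█╬┄░╬···
···╬┄╬╬┄┄░···
···┄╬█─┄╬┄···
···█░┄██╬····
·············

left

·············
·············
·············
·············
····╬┄░┄┄┄╬··
····█┄┄█╬╬┄··
····┄┄▲╬┄┄┄··
····─┄┄█┄╬─··
····╬╬█╬┄░╬··
····╬┄╬╬┄┄░··
····┄╬█─┄╬┄··
····█░┄██╬···
·············

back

·············
·············
·············
····╬┄░┄┄┄╬··
····█┄┄█╬╬┄··
····┄┄─╬┄┄┄··
····─┄▲█┄╬─··
····╬╬█╬┄░╬··
····╬┄╬╬┄┄░··
····┄╬█─┄╬┄··
····█░┄██╬···
·············
·············

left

·············
·············
·············
·····╬┄░┄┄┄╬·
····┄█┄┄█╬╬┄·
····─┄┄─╬┄┄┄·
····┄─▲┄█┄╬─·
····┄╬╬█╬┄░╬·
····┄╬┄╬╬┄┄░·
·····┄╬█─┄╬┄·
·····█░┄██╬··
·············
·············

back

·············
·············
·····╬┄░┄┄┄╬·
····┄█┄┄█╬╬┄·
····─┄┄─╬┄┄┄·
····┄─┄┄█┄╬─·
····┄╬▲█╬┄░╬·
····┄╬┄╬╬┄┄░·
····╬┄╬█─┄╬┄·
·····█░┄██╬··
·············
·············
·············

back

·············
·····╬┄░┄┄┄╬·
····┄█┄┄█╬╬┄·
····─┄┄─╬┄┄┄·
····┄─┄┄█┄╬─·
····┄╬╬█╬┄░╬·
····┄╬▲╬╬┄┄░·
····╬┄╬█─┄╬┄·
····┄█░┄██╬··
·············
·············
·············
·············

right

·············
····╬┄░┄┄┄╬··
···┄█┄┄█╬╬┄··
···─┄┄─╬┄┄┄··
···┄─┄┄█┄╬─··
···┄╬╬█╬┄░╬··
···┄╬┄▲╬┄┄░··
···╬┄╬█─┄╬┄··
···┄█░┄██╬···
·············
·············
·············
·············

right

·············
···╬┄░┄┄┄╬···
··┄█┄┄█╬╬┄···
··─┄┄─╬┄┄┄···
··┄─┄┄█┄╬─···
··┄╬╬█╬┄░╬···
··┄╬┄╬▲┄┄░···
··╬┄╬█─┄╬┄···
··┄█░┄██╬····
·············
·············
·············
·············

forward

·············
·············
···╬┄░┄┄┄╬···
··┄█┄┄█╬╬┄···
··─┄┄─╬┄┄┄···
··┄─┄┄█┄╬─···
··┄╬╬█▲┄░╬···
··┄╬┄╬╬┄┄░···
··╬┄╬█─┄╬┄···
··┄█░┄██╬····
·············
·············
·············

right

·············
·············
··╬┄░┄┄┄╬····
·┄█┄┄█╬╬┄····
·─┄┄─╬┄┄┄····
·┄─┄┄█┄╬─····
·┄╬╬█╬▲░╬····
·┄╬┄╬╬┄┄░····
·╬┄╬█─┄╬┄····
·┄█░┄██╬·····
·············
·············
·············

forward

·············
·············
·············
··╬┄░┄┄┄╬····
·┄█┄┄█╬╬┄····
·─┄┄─╬┄┄┄····
·┄─┄┄█▲╬─····
·┄╬╬█╬┄░╬····
·┄╬┄╬╬┄┄░····
·╬┄╬█─┄╬┄····
·┄█░┄██╬·····
·············
·············

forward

·············
·············
·············
·············
··╬┄░┄┄┄╬····
·┄█┄┄█╬╬┄····
·─┄┄─╬▲┄┄····
·┄─┄┄█┄╬─····
·┄╬╬█╬┄░╬····
·┄╬┄╬╬┄┄░····
·╬┄╬█─┄╬┄····
·┄█░┄██╬·····
·············

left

·············
·············
·············
·············
···╬┄░┄┄┄╬···
··┄█┄┄█╬╬┄···
··─┄┄─▲┄┄┄···
··┄─┄┄█┄╬─···
··┄╬╬█╬┄░╬···
··┄╬┄╬╬┄┄░···
··╬┄╬█─┄╬┄···
··┄█░┄██╬····
·············

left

·············
·············
·············
·············
····╬┄░┄┄┄╬··
···┄█┄┄█╬╬┄··
···─┄┄▲╬┄┄┄··
···┄─┄┄█┄╬─··
···┄╬╬█╬┄░╬··
···┄╬┄╬╬┄┄░··
···╬┄╬█─┄╬┄··
···┄█░┄██╬···
·············

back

·············
·············
·············
····╬┄░┄┄┄╬··
···┄█┄┄█╬╬┄··
···─┄┄─╬┄┄┄··
···┄─┄▲█┄╬─··
···┄╬╬█╬┄░╬··
···┄╬┄╬╬┄┄░··
···╬┄╬█─┄╬┄··
···┄█░┄██╬···
·············
·············

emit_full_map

·╬┄░┄┄┄╬
┄█┄┄█╬╬┄
─┄┄─╬┄┄┄
┄─┄▲█┄╬─
┄╬╬█╬┄░╬
┄╬┄╬╬┄┄░
╬┄╬█─┄╬┄
┄█░┄██╬·
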